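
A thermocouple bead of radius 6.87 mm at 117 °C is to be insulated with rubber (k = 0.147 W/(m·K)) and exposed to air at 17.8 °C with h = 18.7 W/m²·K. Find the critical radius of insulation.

r_cr = 1.57 cm

For a sphere, r_cr = 2k_ins/h = 2·0.147/18.7 = 0.0157 m = 1.57 cm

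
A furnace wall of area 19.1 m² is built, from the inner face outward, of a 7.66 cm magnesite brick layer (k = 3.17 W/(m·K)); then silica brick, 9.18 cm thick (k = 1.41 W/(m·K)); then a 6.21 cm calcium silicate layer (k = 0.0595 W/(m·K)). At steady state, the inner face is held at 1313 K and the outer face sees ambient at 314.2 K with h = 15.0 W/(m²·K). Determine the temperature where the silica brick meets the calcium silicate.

Resistance network (inner→outer):
  R_magnesite brick = L/(kA) = 0.0766/(3.17·19.1) = 0.001265 K/W
  R_silica brick = L/(kA) = 0.0918/(1.41·19.1) = 0.003409 K/W
  R_calcium silicate = L/(kA) = 0.0621/(0.0595·19.1) = 0.05464 K/W
  R_conv,out = 1/(hA) = 1/(15.0·19.1) = 0.003490 K/W
ΣR = 0.001265 + 0.003409 + 0.05464 + 0.003490 = 0.06280 K/W
Q = ΔT/ΣR = (1313 K − 314.2 K)/0.06280 = 15900 W
From the inner boundary to the silica brick/calcium silicate interface, ΣR_partial = 0.004674 K/W.
T_interface = T_in − Q·ΣR_partial = 1313 K − (15900)(0.004674) = 1239 K

T = 1239 K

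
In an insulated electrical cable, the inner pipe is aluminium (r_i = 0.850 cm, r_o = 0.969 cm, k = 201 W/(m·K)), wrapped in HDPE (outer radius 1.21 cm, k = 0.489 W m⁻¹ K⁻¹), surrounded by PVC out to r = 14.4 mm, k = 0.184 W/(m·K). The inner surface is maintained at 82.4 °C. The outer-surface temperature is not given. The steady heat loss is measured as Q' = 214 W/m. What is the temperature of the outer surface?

Series resistances:
  R'_aluminium = ln(0.00969/0.00850)/(2πk) = 0.1310/(2π·201) = 1.038×10^-4 m·K/W
  R'_HDPE = ln(0.0121/0.00969)/(2πk) = 0.2221/(2π·0.489) = 0.07229 m·K/W
  R'_PVC = ln(0.0144/0.0121)/(2πk) = 0.1740/(2π·0.184) = 0.1505 m·K/W
ΣR = 0.2229 m·K/W
ΔT = Q'·ΣR = 214 × 0.2229 = 47.70 K
Heat flows outward, so T_out = T_in − ΔT = 82.4 − 47.70 = 34.7 °C

T_out = 34.7 °C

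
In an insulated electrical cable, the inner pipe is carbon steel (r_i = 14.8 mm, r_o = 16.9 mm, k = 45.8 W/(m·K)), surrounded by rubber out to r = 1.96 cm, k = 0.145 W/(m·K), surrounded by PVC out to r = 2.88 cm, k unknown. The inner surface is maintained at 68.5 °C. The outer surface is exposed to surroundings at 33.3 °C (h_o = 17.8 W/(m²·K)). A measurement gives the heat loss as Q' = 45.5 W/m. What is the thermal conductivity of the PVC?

ΣR = ΔT/Q' = |68.5 − 33.3|/45.5 = 0.7736 m·K/W
Known resistances:
  R'_carbon steel = ln(0.0169/0.0148)/(2πk) = 0.1327/(2π·45.8) = 4.611×10^-4 m·K/W
  R'_rubber = ln(0.0196/0.0169)/(2πk) = 0.1482/(2π·0.145) = 0.1627 m·K/W
  R'_conv,out = 1/(2πr h) = 1/(2π·0.0288·17.8) = 0.3105 m·K/W
R_PVC = ΣR − ΣR_known = 0.7736 − 0.4737 = 0.2999 m·K/W
ln(r₂/r₁)/(2πk) = 0.2999 ⇒ k = 0.3848/(2π·0.2999) = 0.204 W/m·K

k = 0.204 W/m·K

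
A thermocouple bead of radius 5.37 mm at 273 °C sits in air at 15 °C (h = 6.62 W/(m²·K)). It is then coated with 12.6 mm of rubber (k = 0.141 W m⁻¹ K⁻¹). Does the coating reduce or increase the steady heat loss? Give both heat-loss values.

Critical radius for a sphere: r_cr = 2k/h = 0.0426 m = 4.26 cm.
Outer radius after coating: r₂ = 0.00537 + 0.0126 = 0.01797 m.
Since r₁ < r_cr and r₂ ≤ r_cr, the coating moves toward the maximum at r_cr — heat loss rises.
Bare: R = 1/(4πr₁²h) = 416.9 K/W; Q = 258/416.9 = 0.619 W.
Coated: R = R_cond + R_conv = 110.9 K/W; Q = 258/110.9 = 2.33 W.

increases: 0.619 → 2.33 W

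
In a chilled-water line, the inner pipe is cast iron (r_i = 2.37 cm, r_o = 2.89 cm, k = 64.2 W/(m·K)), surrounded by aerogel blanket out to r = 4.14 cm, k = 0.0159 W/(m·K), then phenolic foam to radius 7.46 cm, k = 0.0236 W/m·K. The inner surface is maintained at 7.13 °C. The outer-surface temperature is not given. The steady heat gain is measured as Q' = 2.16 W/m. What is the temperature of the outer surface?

Series resistances:
  R'_cast iron = ln(0.0289/0.0237)/(2πk) = 0.1984/(2π·64.2) = 4.918×10^-4 m·K/W
  R'_aerogel blanket = ln(0.0414/0.0289)/(2πk) = 0.3594/(2π·0.0159) = 3.598 m·K/W
  R'_phenolic foam = ln(0.0746/0.0414)/(2πk) = 0.5889/(2π·0.0236) = 3.971 m·K/W
ΣR = 7.570 m·K/W
ΔT = Q'·ΣR = 2.16 × 7.570 = 16.35 K
Heat flows inward, so T_out = T_in + ΔT = 7.13 + 16.35 = 23.5 °C

T_out = 23.5 °C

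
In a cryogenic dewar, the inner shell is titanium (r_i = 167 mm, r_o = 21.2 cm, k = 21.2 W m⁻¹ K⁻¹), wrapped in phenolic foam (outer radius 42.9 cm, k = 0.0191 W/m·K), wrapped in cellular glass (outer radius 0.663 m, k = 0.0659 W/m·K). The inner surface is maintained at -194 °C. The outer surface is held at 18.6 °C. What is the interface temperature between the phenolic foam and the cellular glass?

T = -0.7 °C

Resistance network (inner→outer):
  R_titanium = (1/0.167 − 1/0.212)/(4πk) = 1.271/(4π·21.2) = 0.004771 K/W
  R_phenolic foam = (1/0.212 − 1/0.429)/(4πk) = 2.386/(4π·0.0191) = 9.941 K/W
  R_cellular glass = (1/0.429 − 1/0.663)/(4πk) = 0.8227/(4π·0.0659) = 0.9935 K/W
ΣR = 0.004771 + 9.941 + 0.9935 = 10.94 K/W
Q = ΔT/ΣR = (-194 °C − 18.6 °C)/10.94 = -19.43 W
From the inner boundary to the phenolic foam/cellular glass interface, ΣR_partial = 9.946 K/W.
T_interface = T_in − Q·ΣR_partial = -194 °C − (-19.43)(9.946) = -0.7 °C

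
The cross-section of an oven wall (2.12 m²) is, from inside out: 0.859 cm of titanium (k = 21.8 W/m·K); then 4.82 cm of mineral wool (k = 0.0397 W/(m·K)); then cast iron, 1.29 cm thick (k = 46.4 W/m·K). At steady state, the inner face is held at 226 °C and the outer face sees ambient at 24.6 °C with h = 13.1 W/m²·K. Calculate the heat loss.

Series thermal resistances, inner to outer:
  R_titanium = L/(kA) = 0.00859/(21.8·2.12) = 1.859×10^-4 K/W
  R_mineral wool = L/(kA) = 0.0482/(0.0397·2.12) = 0.5727 K/W
  R_cast iron = L/(kA) = 0.0129/(46.4·2.12) = 1.311×10^-4 K/W
  R_conv,out = 1/(hA) = 1/(13.1·2.12) = 0.03601 K/W
ΣR = 1.859×10^-4 + 0.5727 + 1.311×10^-4 + 0.03601 = 0.6090 K/W
Q = ΔT/ΣR = (226 °C − 24.6 °C)/0.6090 = 331 W

Q = 331 W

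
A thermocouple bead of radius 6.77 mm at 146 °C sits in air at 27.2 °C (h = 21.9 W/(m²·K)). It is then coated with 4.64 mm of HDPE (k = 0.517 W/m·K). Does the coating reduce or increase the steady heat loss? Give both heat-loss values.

increases: 1.50 → 3.20 W

Critical radius for a sphere: r_cr = 2k/h = 0.0472 m = 4.72 cm.
Outer radius after coating: r₂ = 0.00677 + 0.00464 = 0.01141 m.
Since r₁ < r_cr and r₂ ≤ r_cr, the coating moves toward the maximum at r_cr — heat loss rises.
Bare: R = 1/(4πr₁²h) = 79.28 K/W; Q = 118.8/79.28 = 1.50 W.
Coated: R = R_cond + R_conv = 37.16 K/W; Q = 118.8/37.16 = 3.20 W.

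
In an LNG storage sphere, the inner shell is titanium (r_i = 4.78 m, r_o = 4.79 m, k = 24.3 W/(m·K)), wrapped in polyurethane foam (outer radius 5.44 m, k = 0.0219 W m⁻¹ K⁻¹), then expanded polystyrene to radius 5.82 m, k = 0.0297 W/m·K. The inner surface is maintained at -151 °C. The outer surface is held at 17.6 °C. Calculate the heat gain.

Q = 1370 W

Treat each layer as a resistance in series:
  R_titanium = (1/4.78 − 1/4.79)/(4πk) = 4.368×10^-4/(4π·24.3) = 1.430×10^-6 K/W
  R_polyurethane foam = (1/4.79 − 1/5.44)/(4πk) = 0.02494/(4π·0.0219) = 0.09064 K/W
  R_expanded polystyrene = (1/5.44 − 1/5.82)/(4πk) = 0.01200/(4π·0.0297) = 0.03216 K/W
ΣR = 1.430×10^-6 + 0.09064 + 0.03216 = 0.1228 K/W
Q = ΔT/ΣR = (-151 °C − 17.6 °C)/0.1228 = -1370 W
(Negative Q ⇒ heat flows inward; heat gain = 1370 W.)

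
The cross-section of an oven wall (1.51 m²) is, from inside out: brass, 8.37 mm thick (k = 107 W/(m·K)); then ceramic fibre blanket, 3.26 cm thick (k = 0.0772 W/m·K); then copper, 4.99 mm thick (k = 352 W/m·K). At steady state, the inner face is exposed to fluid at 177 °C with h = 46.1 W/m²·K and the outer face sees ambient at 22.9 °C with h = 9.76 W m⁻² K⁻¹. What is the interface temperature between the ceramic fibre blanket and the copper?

T = 51.8 °C

Series thermal resistances, inner to outer:
  R_conv,in = 1/(hA) = 1/(46.1·1.51) = 0.01437 K/W
  R_brass = L/(kA) = 0.00837/(107·1.51) = 5.180×10^-5 K/W
  R_ceramic fibre blanket = L/(kA) = 0.0326/(0.0772·1.51) = 0.2797 K/W
  R_copper = L/(kA) = 0.00499/(352·1.51) = 9.388×10^-6 K/W
  R_conv,out = 1/(hA) = 1/(9.76·1.51) = 0.06785 K/W
ΣR = 0.01437 + 5.180×10^-5 + 0.2797 + 9.388×10^-6 + 0.06785 = 0.3620 K/W
Q = ΔT/ΣR = (177 °C − 22.9 °C)/0.3620 = 425.7 W
From the inner boundary to the ceramic fibre blanket/copper interface, ΣR_partial = 0.2941 K/W.
T_interface = T_in − Q·ΣR_partial = 177 °C − (425.7)(0.2941) = 51.8 °C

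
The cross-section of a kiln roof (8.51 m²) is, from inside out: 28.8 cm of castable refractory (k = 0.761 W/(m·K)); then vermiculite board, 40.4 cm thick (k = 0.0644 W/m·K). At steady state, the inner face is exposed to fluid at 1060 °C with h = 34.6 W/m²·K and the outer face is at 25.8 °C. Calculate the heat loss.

Resistance network (inner→outer):
  R_conv,in = 1/(hA) = 1/(34.6·8.51) = 0.003396 K/W
  R_castable refractory = L/(kA) = 0.288/(0.761·8.51) = 0.04447 K/W
  R_vermiculite board = L/(kA) = 0.404/(0.0644·8.51) = 0.7372 K/W
ΣR = 0.003396 + 0.04447 + 0.7372 = 0.7851 K/W
Q = ΔT/ΣR = (1060 °C − 25.8 °C)/0.7851 = 1320 W

Q = 1320 W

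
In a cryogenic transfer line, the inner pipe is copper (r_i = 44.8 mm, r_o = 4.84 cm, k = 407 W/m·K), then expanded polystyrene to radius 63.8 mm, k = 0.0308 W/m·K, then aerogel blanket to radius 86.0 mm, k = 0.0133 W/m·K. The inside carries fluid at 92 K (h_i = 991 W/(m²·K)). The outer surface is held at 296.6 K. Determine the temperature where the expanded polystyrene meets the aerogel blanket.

Resistance network (inner→outer):
  R'_conv,in = 1/(2πr h) = 1/(2π·0.0448·991) = 0.003585 m·K/W
  R'_copper = ln(0.0484/0.0448)/(2πk) = 0.07729/(2π·407) = 3.022×10^-5 m·K/W
  R'_expanded polystyrene = ln(0.0638/0.0484)/(2πk) = 0.2763/(2π·0.0308) = 1.428 m·K/W
  R'_aerogel blanket = ln(0.0860/0.0638)/(2πk) = 0.2986/(2π·0.0133) = 3.573 m·K/W
ΣR = 0.003585 + 3.022×10^-5 + 1.428 + 3.573 = 5.005 m·K/W
Q' = ΔT/ΣR = (92 K − 296.6 K)/5.005 = -40.88 W/m
From the inner boundary to the expanded polystyrene/aerogel blanket interface, ΣR_partial = 1.432 m·K/W.
T_interface = T_in − Q'·ΣR_partial = 92 K − (-40.88)(1.432) = 151 K

T = 151 K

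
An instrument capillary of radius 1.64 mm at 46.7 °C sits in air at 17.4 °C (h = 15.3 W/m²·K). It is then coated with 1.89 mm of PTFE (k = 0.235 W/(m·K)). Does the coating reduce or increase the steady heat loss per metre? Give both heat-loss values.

increases: 4.62 → 8.45 W/m

Critical radius for a cylinder: r_cr = k/h = 0.0154 m = 1.54 cm.
Outer radius after coating: r₂ = 0.00164 + 0.00189 = 0.00353 m.
Since r₁ < r_cr and r₂ ≤ r_cr, the coating moves toward the maximum at r_cr — heat loss rises.
Bare: R = 1/(2πr₁h) = 6.343 m·K/W; Q = 29.3/6.343 = 4.62 W/m.
Coated: R = R_cond + R_conv = 3.466 m·K/W; Q = 29.3/3.466 = 8.45 W/m.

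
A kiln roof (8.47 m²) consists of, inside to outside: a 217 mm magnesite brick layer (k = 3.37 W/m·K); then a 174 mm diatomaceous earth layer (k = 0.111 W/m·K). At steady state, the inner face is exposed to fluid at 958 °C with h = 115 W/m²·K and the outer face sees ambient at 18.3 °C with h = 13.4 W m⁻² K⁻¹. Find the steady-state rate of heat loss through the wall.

Q = 4.64 kW

Resistance network (inner→outer):
  R_conv,in = 1/(hA) = 1/(115·8.47) = 0.001027 K/W
  R_magnesite brick = L/(kA) = 0.217/(3.37·8.47) = 0.007602 K/W
  R_diatomaceous earth = L/(kA) = 0.174/(0.111·8.47) = 0.1851 K/W
  R_conv,out = 1/(hA) = 1/(13.4·8.47) = 0.008811 K/W
ΣR = 0.001027 + 0.007602 + 0.1851 + 0.008811 = 0.2025 K/W
Q = ΔT/ΣR = (958 °C − 18.3 °C)/0.2025 = 4640 W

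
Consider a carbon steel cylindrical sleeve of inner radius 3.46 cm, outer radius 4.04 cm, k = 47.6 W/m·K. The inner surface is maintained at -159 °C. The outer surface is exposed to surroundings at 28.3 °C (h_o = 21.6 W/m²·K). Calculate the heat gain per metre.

Series thermal resistances, inner to outer:
  R'_carbon steel = ln(0.0404/0.0346)/(2πk) = 0.1550/(2π·47.6) = 5.182×10^-4 m·K/W
  R'_conv,out = 1/(2πr h) = 1/(2π·0.0404·21.6) = 0.1824 m·K/W
ΣR = 5.182×10^-4 + 0.1824 = 0.1829 m·K/W
Q' = ΔT/ΣR = (-159 °C − 28.3 °C)/0.1829 = -1020 W/m
(Negative Q' ⇒ heat flows inward; heat gain = 1020 W/m.)

Q' = 1020 W/m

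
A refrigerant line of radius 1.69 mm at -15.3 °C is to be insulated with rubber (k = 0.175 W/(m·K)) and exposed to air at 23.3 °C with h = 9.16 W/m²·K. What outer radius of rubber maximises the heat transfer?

For a cylinder, r_cr = k_ins/h = 0.175/9.16 = 0.0191 m = 1.91 cm

r_cr = 1.91 cm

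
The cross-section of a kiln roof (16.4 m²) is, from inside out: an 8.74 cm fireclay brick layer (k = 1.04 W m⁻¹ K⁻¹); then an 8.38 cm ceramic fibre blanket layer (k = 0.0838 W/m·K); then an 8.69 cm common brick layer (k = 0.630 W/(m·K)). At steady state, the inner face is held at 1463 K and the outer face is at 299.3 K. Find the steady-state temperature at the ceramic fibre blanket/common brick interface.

Series thermal resistances, inner to outer:
  R_fireclay brick = L/(kA) = 0.0874/(1.04·16.4) = 0.005124 K/W
  R_ceramic fibre blanket = L/(kA) = 0.0838/(0.0838·16.4) = 0.06098 K/W
  R_common brick = L/(kA) = 0.0869/(0.630·16.4) = 0.008411 K/W
ΣR = 0.005124 + 0.06098 + 0.008411 = 0.07451 K/W
Q = ΔT/ΣR = (1463 K − 299.3 K)/0.07451 = 15620 W
From the inner boundary to the ceramic fibre blanket/common brick interface, ΣR_partial = 0.06610 K/W.
T_interface = T_in − Q·ΣR_partial = 1463 K − (15620)(0.06610) = 431 K

T = 431 K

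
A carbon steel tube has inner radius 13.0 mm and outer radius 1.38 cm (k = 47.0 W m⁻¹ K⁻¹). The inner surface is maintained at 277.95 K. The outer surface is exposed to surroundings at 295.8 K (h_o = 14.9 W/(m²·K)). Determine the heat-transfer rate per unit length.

Treat each layer as a resistance in series:
  R'_carbon steel = ln(0.0138/0.0130)/(2πk) = 0.05972/(2π·47.0) = 2.022×10^-4 m·K/W
  R'_conv,out = 1/(2πr h) = 1/(2π·0.0138·14.9) = 0.7740 m·K/W
ΣR = 2.022×10^-4 + 0.7740 = 0.7742 m·K/W
Q' = ΔT/ΣR = (277.95 K − 295.8 K)/0.7742 = -23.1 W/m
(Negative Q' ⇒ heat flows inward; heat gain = 23.1 W/m.)

Q' = 23.1 W/m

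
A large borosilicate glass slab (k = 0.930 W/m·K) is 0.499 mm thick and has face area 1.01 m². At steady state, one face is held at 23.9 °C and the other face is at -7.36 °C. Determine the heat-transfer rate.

Q = kA·ΔT/L = 0.930 × 1.01 × |23.9 °C − -7.36 °C| / 4.99×10^-4 = 58800 W

Q = 58.8 kW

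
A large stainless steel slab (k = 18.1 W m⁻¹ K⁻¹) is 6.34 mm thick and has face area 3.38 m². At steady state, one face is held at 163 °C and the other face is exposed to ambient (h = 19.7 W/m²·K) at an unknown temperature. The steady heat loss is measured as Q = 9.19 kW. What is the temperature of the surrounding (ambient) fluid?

T_out = 24.0 °C

Series resistances:
  R_stainless steel = L/(kA) = 0.00634/(18.1·3.38) = 1.036×10^-4 K/W
  R_conv,out = 1/(hA) = 1/(19.7·3.38) = 0.01502 K/W
ΣR = 0.01512 K/W
ΔT = Q·ΣR = 9190 × 0.01512 = 139.0 K
Heat flows outward, so T_out = T_in − ΔT = 163 − 139.0 = 24.0 °C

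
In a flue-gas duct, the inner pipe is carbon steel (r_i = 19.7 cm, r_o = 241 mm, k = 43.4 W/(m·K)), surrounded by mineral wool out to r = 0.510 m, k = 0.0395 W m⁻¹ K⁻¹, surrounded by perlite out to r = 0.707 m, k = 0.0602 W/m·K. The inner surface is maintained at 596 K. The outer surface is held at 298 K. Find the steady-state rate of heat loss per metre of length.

Q' = 76.7 W/m

Resistance network (inner→outer):
  R'_carbon steel = ln(0.241/0.197)/(2πk) = 0.2016/(2π·43.4) = 7.393×10^-4 m·K/W
  R'_mineral wool = ln(0.510/0.241)/(2πk) = 0.7496/(2π·0.0395) = 3.020 m·K/W
  R'_perlite = ln(0.707/0.510)/(2πk) = 0.3266/(2π·0.0602) = 0.8635 m·K/W
ΣR = 7.393×10^-4 + 3.020 + 0.8635 = 3.884 m·K/W
Q' = ΔT/ΣR = (596 K − 298 K)/3.884 = 76.7 W/m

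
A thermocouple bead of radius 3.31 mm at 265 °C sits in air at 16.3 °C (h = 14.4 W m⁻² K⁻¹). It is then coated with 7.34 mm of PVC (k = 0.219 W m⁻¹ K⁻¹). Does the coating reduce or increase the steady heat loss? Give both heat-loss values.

increases: 0.493 → 2.00 W

Critical radius for a sphere: r_cr = 2k/h = 0.0304 m = 3.04 cm.
Outer radius after coating: r₂ = 0.00331 + 0.00734 = 0.01065 m.
Since r₁ < r_cr and r₂ ≤ r_cr, the coating moves toward the maximum at r_cr — heat loss rises.
Bare: R = 1/(4πr₁²h) = 504.4 K/W; Q = 248.7/504.4 = 0.493 W.
Coated: R = R_cond + R_conv = 124.4 K/W; Q = 248.7/124.4 = 2.00 W.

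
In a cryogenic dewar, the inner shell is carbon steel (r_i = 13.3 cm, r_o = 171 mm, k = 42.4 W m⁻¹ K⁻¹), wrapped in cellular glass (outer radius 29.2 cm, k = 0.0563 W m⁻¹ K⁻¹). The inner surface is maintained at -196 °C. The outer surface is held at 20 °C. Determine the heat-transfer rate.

Treat each layer as a resistance in series:
  R_carbon steel = (1/0.133 − 1/0.171)/(4πk) = 1.671/(4π·42.4) = 0.003136 K/W
  R_cellular glass = (1/0.171 − 1/0.292)/(4πk) = 2.423/(4π·0.0563) = 3.425 K/W
ΣR = 0.003136 + 3.425 = 3.428 K/W
Q = ΔT/ΣR = (-196 °C − 20 °C)/3.428 = -63.0 W
(Negative Q ⇒ heat flows inward; heat gain = 63.0 W.)

Q = 63.0 W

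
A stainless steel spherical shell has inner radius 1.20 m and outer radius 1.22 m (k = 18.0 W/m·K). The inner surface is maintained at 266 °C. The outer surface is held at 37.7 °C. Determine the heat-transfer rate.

Q = 3780 kW

Q = 4πk·ΔT/(1/r₁ − 1/r₂) = 4π × 18.0 × 228.3 / (1/1.20 − 1/1.22) = 3.78×10^6 W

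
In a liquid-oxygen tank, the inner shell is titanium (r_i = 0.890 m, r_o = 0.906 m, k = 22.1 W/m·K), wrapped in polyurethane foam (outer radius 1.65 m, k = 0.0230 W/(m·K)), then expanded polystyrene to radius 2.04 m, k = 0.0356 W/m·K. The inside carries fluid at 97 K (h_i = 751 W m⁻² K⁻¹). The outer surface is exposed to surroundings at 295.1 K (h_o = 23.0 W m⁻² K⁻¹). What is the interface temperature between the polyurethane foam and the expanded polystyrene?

T = 269.1 K

Treat each layer as a resistance in series:
  R_conv,in = 1/(4πr²h) = 1/(4π·0.890²·751) = 1.338×10^-4 K/W
  R_titanium = (1/0.890 − 1/0.906)/(4πk) = 0.01984/(4π·22.1) = 7.145×10^-5 K/W
  R_polyurethane foam = (1/0.906 − 1/1.65)/(4πk) = 0.4977/(4π·0.0230) = 1.722 K/W
  R_expanded polystyrene = (1/1.65 − 1/2.04)/(4πk) = 0.1159/(4π·0.0356) = 0.2590 K/W
  R_conv,out = 1/(4πr²h) = 1/(4π·2.04²·23.0) = 8.314×10^-4 K/W
ΣR = 1.338×10^-4 + 7.145×10^-5 + 1.722 + 0.2590 + 8.314×10^-4 = 1.982 K/W
Q = ΔT/ΣR = (97 K − 295.1 K)/1.982 = -99.95 W
From the inner boundary to the polyurethane foam/expanded polystyrene interface, ΣR_partial = 1.722 K/W.
T_interface = T_in − Q·ΣR_partial = 97 K − (-99.95)(1.722) = 269.1 K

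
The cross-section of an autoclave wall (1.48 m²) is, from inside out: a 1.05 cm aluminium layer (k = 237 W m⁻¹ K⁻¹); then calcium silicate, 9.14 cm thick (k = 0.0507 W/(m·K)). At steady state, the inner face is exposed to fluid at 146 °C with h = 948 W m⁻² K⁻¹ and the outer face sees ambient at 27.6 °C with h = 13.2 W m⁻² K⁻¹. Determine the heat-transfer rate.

Treat each layer as a resistance in series:
  R_conv,in = 1/(hA) = 1/(948·1.48) = 7.127×10^-4 K/W
  R_aluminium = L/(kA) = 0.0105/(237·1.48) = 2.993×10^-5 K/W
  R_calcium silicate = L/(kA) = 0.0914/(0.0507·1.48) = 1.218 K/W
  R_conv,out = 1/(hA) = 1/(13.2·1.48) = 0.05119 K/W
ΣR = 7.127×10^-4 + 2.993×10^-5 + 1.218 + 0.05119 = 1.270 K/W
Q = ΔT/ΣR = (146 °C − 27.6 °C)/1.270 = 93.2 W

Q = 93.2 W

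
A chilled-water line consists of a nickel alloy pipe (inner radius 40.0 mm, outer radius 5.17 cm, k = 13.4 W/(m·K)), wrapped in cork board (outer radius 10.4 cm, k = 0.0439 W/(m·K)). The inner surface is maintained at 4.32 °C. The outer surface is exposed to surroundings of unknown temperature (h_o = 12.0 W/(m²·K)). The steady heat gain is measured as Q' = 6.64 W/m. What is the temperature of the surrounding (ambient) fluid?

Series resistances:
  R'_nickel alloy = ln(0.0517/0.0400)/(2πk) = 0.2566/(2π·13.4) = 0.003047 m·K/W
  R'_cork board = ln(0.104/0.0517)/(2πk) = 0.6989/(2π·0.0439) = 2.534 m·K/W
  R'_conv,out = 1/(2πr h) = 1/(2π·0.104·12.0) = 0.1275 m·K/W
ΣR = 2.664 m·K/W
ΔT = Q'·ΣR = 6.64 × 2.664 = 17.69 K
Heat flows inward, so T_out = T_in + ΔT = 4.32 + 17.69 = 22.0 °C

T_out = 22.0 °C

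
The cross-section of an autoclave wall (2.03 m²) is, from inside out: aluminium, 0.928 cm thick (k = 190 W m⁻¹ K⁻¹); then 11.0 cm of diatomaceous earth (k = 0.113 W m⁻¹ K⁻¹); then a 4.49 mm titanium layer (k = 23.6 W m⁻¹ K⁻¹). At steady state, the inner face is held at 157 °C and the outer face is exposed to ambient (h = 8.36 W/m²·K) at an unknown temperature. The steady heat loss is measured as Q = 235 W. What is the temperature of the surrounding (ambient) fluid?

T_out = 30.4 °C

Series resistances:
  R_aluminium = L/(kA) = 0.00928/(190·2.03) = 2.406×10^-5 K/W
  R_diatomaceous earth = L/(kA) = 0.110/(0.113·2.03) = 0.4795 K/W
  R_titanium = L/(kA) = 0.00449/(23.6·2.03) = 9.372×10^-5 K/W
  R_conv,out = 1/(hA) = 1/(8.36·2.03) = 0.05892 K/W
ΣR = 0.5386 K/W
ΔT = Q·ΣR = 235 × 0.5386 = 126.6 K
Heat flows outward, so T_out = T_in − ΔT = 157 − 126.6 = 30.4 °C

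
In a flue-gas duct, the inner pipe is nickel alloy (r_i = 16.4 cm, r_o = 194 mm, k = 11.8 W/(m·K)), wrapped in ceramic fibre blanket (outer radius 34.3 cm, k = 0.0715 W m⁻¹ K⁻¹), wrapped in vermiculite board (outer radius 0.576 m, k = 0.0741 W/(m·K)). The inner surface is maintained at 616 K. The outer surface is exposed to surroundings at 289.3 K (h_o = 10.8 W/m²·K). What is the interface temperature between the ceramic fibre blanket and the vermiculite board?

T = 444 K

Series thermal resistances, inner to outer:
  R'_nickel alloy = ln(0.194/0.164)/(2πk) = 0.1680/(2π·11.8) = 0.002266 m·K/W
  R'_ceramic fibre blanket = ln(0.343/0.194)/(2πk) = 0.5699/(2π·0.0715) = 1.269 m·K/W
  R'_vermiculite board = ln(0.576/0.343)/(2πk) = 0.5184/(2π·0.0741) = 1.113 m·K/W
  R'_conv,out = 1/(2πr h) = 1/(2π·0.576·10.8) = 0.02558 m·K/W
ΣR = 0.002266 + 1.269 + 1.113 + 0.02558 = 2.410 m·K/W
Q' = ΔT/ΣR = (616 K − 289.3 K)/2.410 = 135.6 W/m
From the inner boundary to the ceramic fibre blanket/vermiculite board interface, ΣR_partial = 1.271 m·K/W.
T_interface = T_in − Q'·ΣR_partial = 616 K − (135.6)(1.271) = 444 K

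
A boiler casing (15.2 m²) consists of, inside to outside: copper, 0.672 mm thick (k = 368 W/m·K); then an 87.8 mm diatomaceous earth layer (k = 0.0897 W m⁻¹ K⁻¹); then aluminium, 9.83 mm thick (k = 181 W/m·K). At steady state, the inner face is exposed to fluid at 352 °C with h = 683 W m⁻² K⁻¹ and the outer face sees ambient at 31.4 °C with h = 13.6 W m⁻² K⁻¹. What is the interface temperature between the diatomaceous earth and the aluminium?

T = 53.8 °C

Series thermal resistances, inner to outer:
  R_conv,in = 1/(hA) = 1/(683·15.2) = 9.632×10^-5 K/W
  R_copper = L/(kA) = 6.72×10^-4/(368·15.2) = 1.201×10^-7 K/W
  R_diatomaceous earth = L/(kA) = 0.0878/(0.0897·15.2) = 0.06440 K/W
  R_aluminium = L/(kA) = 0.00983/(181·15.2) = 3.573×10^-6 K/W
  R_conv,out = 1/(hA) = 1/(13.6·15.2) = 0.004837 K/W
ΣR = 9.632×10^-5 + 1.201×10^-7 + 0.06440 + 3.573×10^-6 + 0.004837 = 0.06934 K/W
Q = ΔT/ΣR = (352 °C − 31.4 °C)/0.06934 = 4624 W
From the inner boundary to the diatomaceous earth/aluminium interface, ΣR_partial = 0.06450 K/W.
T_interface = T_in − Q·ΣR_partial = 352 °C − (4624)(0.06450) = 53.8 °C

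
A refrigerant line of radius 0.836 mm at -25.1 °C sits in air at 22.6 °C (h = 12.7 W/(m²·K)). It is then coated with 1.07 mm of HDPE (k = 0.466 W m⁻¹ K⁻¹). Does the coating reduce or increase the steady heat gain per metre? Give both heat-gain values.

increases: 3.18 → 6.96 W/m

Critical radius for a cylinder: r_cr = k/h = 0.0367 m = 3.67 cm.
Outer radius after coating: r₂ = 8.36×10^-4 + 0.00107 = 0.001906 m.
Since r₁ < r_cr and r₂ ≤ r_cr, the coating moves toward the maximum at r_cr — heat gain rises.
Bare: R = 1/(2πr₁h) = 14.99 m·K/W; Q = 47.7/14.99 = 3.18 W/m.
Coated: R = R_cond + R_conv = 6.856 m·K/W; Q = 47.7/6.856 = 6.96 W/m.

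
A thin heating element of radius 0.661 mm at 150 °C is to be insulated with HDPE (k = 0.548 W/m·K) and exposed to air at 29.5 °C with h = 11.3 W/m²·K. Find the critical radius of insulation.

For a cylinder, r_cr = k_ins/h = 0.548/11.3 = 0.0485 m = 4.85 cm

r_cr = 4.85 cm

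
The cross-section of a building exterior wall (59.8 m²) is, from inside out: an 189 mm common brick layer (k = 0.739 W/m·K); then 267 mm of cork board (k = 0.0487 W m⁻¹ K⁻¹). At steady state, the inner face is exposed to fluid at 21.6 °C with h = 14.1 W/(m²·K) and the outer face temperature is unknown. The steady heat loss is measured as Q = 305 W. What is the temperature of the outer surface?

Sum the resistances:
  R_conv,in = 1/(hA) = 1/(14.1·59.8) = 0.001186 K/W
  R_common brick = L/(kA) = 0.189/(0.739·59.8) = 0.004277 K/W
  R_cork board = L/(kA) = 0.267/(0.0487·59.8) = 0.09168 K/W
ΣR = 0.09714 K/W
ΔT = Q·ΣR = 305 × 0.09714 = 29.63 K
Heat flows outward, so T_out = T_in − ΔT = 21.6 − 29.63 = -8.03 °C

T_out = -8.03 °C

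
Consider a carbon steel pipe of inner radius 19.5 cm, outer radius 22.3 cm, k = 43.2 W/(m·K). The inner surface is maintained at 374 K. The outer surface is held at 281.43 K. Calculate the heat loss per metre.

Q' = 1.87×10^5 W/m

Q' = 2πk·ΔT/ln(r₂/r₁) = 2π × 43.2 × 92.57 / ln(0.223/0.195) = 1.87×10^5 W/m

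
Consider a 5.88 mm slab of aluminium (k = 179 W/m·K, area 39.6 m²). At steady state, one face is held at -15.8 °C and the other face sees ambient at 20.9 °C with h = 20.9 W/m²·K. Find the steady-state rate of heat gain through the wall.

Series thermal resistances, inner to outer:
  R_aluminium = L/(kA) = 0.00588/(179·39.6) = 8.295×10^-7 K/W
  R_conv,out = 1/(hA) = 1/(20.9·39.6) = 0.001208 K/W
ΣR = 8.295×10^-7 + 0.001208 = 0.001209 K/W
Q = ΔT/ΣR = (-15.8 °C − 20.9 °C)/0.001209 = -30400 W
(Negative Q ⇒ heat flows inward; heat gain = 30400 W.)

Q = 30400 W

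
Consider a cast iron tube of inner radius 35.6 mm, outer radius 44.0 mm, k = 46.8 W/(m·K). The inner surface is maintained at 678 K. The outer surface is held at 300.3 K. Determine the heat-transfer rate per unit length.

Q' = 2πk·ΔT/ln(r₂/r₁) = 2π × 46.8 × 377.7 / ln(0.0440/0.0356) = 5.24×10^5 W/m

Q' = 524 kW/m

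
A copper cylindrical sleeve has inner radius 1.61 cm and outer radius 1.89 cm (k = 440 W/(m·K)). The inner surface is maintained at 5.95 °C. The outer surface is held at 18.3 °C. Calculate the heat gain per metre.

Q' = 213 kW/m

Q' = 2πk·ΔT/ln(r₂/r₁) = 2π × 440 × 12.35 / ln(0.0189/0.0161) = 2.13×10^5 W/m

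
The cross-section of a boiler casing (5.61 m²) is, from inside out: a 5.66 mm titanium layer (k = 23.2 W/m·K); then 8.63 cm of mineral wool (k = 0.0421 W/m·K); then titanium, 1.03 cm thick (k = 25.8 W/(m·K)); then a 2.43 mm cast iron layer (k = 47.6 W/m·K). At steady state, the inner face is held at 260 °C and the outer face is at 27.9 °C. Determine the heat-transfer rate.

Q = 635 W

Treat each layer as a resistance in series:
  R_titanium = L/(kA) = 0.00566/(23.2·5.61) = 4.349×10^-5 K/W
  R_mineral wool = L/(kA) = 0.0863/(0.0421·5.61) = 0.3654 K/W
  R_titanium = L/(kA) = 0.0103/(25.8·5.61) = 7.116×10^-5 K/W
  R_cast iron = L/(kA) = 0.00243/(47.6·5.61) = 9.100×10^-6 K/W
ΣR = 4.349×10^-5 + 0.3654 + 7.116×10^-5 + 9.100×10^-6 = 0.3655 K/W
Q = ΔT/ΣR = (260 °C − 27.9 °C)/0.3655 = 635 W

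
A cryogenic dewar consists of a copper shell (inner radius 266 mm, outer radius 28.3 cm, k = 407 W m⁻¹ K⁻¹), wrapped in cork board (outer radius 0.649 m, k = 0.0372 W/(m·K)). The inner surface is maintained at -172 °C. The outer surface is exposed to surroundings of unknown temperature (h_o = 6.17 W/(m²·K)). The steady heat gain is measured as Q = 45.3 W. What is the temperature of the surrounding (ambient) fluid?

T_out = 22.5 °C

Series resistances:
  R_copper = (1/0.266 − 1/0.283)/(4πk) = 0.2258/(4π·407) = 4.415×10^-5 K/W
  R_cork board = (1/0.283 − 1/0.649)/(4πk) = 1.993/(4π·0.0372) = 4.263 K/W
  R_conv,out = 1/(4πr²h) = 1/(4π·0.649²·6.17) = 0.03062 K/W
ΣR = 4.293 K/W
ΔT = Q·ΣR = 45.3 × 4.293 = 194.5 K
Heat flows inward, so T_out = T_in + ΔT = -172 + 194.5 = 22.5 °C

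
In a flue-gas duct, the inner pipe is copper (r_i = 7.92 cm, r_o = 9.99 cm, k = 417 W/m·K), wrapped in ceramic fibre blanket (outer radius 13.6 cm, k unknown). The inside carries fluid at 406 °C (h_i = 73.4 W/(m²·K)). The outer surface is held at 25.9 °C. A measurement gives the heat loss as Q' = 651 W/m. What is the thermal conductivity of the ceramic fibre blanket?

ΣR = ΔT/Q' = |406 − 25.9|/651 = 0.5839 m·K/W
Known resistances:
  R'_conv,in = 1/(2πr h) = 1/(2π·0.0792·73.4) = 0.02738 m·K/W
  R'_copper = ln(0.0999/0.0792)/(2πk) = 0.2322/(2π·417) = 8.862×10^-5 m·K/W
R_ceramic fibre blanket = ΣR − ΣR_known = 0.5839 − 0.02747 = 0.5564 m·K/W
ln(r₂/r₁)/(2πk) = 0.5564 ⇒ k = 0.3085/(2π·0.5564) = 0.0882 W/m·K

k = 0.0882 W/m·K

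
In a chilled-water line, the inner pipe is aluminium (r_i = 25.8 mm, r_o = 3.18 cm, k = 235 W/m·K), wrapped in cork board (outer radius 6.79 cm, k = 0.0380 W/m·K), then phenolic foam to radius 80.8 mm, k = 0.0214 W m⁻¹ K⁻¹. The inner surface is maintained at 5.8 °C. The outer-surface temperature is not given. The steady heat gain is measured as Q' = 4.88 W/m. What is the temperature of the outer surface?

T_out = 27.6 °C

Series resistances:
  R'_aluminium = ln(0.0318/0.0258)/(2πk) = 0.2091/(2π·235) = 1.416×10^-4 m·K/W
  R'_cork board = ln(0.0679/0.0318)/(2πk) = 0.7586/(2π·0.0380) = 3.177 m·K/W
  R'_phenolic foam = ln(0.0808/0.0679)/(2πk) = 0.1739/(2π·0.0214) = 1.294 m·K/W
ΣR = 4.471 m·K/W
ΔT = Q'·ΣR = 4.88 × 4.471 = 21.82 K
Heat flows inward, so T_out = T_in + ΔT = 5.8 + 21.82 = 27.6 °C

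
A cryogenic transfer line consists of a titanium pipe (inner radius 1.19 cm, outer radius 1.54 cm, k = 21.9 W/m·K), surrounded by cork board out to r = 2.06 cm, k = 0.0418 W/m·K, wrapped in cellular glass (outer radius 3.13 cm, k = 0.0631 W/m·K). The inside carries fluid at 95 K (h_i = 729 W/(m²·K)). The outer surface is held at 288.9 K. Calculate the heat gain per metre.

Series thermal resistances, inner to outer:
  R'_conv,in = 1/(2πr h) = 1/(2π·0.0119·729) = 0.01835 m·K/W
  R'_titanium = ln(0.0154/0.0119)/(2πk) = 0.2578/(2π·21.9) = 0.001874 m·K/W
  R'_cork board = ln(0.0206/0.0154)/(2πk) = 0.2909/(2π·0.0418) = 1.108 m·K/W
  R'_cellular glass = ln(0.0313/0.0206)/(2πk) = 0.4183/(2π·0.0631) = 1.055 m·K/W
ΣR = 0.01835 + 0.001874 + 1.108 + 1.055 = 2.183 m·K/W
Q' = ΔT/ΣR = (95 K − 288.9 K)/2.183 = -88.8 W/m
(Negative Q' ⇒ heat flows inward; heat gain = 88.8 W/m.)

Q' = 88.8 W/m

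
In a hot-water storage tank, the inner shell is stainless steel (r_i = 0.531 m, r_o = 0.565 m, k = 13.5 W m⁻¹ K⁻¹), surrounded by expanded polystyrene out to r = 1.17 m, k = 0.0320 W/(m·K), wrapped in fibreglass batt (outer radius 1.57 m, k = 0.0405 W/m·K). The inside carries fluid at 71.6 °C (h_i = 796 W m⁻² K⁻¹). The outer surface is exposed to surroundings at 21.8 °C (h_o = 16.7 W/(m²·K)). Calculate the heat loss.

Treat each layer as a resistance in series:
  R_conv,in = 1/(4πr²h) = 1/(4π·0.531²·796) = 3.546×10^-4 K/W
  R_stainless steel = (1/0.531 − 1/0.565)/(4πk) = 0.1133/(4π·13.5) = 6.680×10^-4 K/W
  R_expanded polystyrene = (1/0.565 − 1/1.17)/(4πk) = 0.9152/(4π·0.0320) = 2.276 K/W
  R_fibreglass batt = (1/1.17 − 1/1.57)/(4πk) = 0.2178/(4π·0.0405) = 0.4279 K/W
  R_conv,out = 1/(4πr²h) = 1/(4π·1.57²·16.7) = 0.001933 K/W
ΣR = 3.546×10^-4 + 6.680×10^-4 + 2.276 + 0.4279 + 0.001933 = 2.707 K/W
Q = ΔT/ΣR = (71.6 °C − 21.8 °C)/2.707 = 18.4 W

Q = 18.4 W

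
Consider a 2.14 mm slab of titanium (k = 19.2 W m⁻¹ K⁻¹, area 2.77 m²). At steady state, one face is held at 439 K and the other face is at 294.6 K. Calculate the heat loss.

Q = 3590 kW

Q = kA·ΔT/L = 19.2 × 2.77 × |439 K − 294.6 K| / 0.00214 = 3.59×10^6 W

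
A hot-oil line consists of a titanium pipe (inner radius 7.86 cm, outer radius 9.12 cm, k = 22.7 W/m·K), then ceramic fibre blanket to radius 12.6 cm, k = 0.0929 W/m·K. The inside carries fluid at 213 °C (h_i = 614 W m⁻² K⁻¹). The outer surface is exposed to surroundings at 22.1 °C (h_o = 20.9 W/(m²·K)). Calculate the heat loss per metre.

Treat each layer as a resistance in series:
  R'_conv,in = 1/(2πr h) = 1/(2π·0.0786·614) = 0.003298 m·K/W
  R'_titanium = ln(0.0912/0.0786)/(2πk) = 0.1487/(2π·22.7) = 0.001042 m·K/W
  R'_ceramic fibre blanket = ln(0.126/0.0912)/(2πk) = 0.3232/(2π·0.0929) = 0.5537 m·K/W
  R'_conv,out = 1/(2πr h) = 1/(2π·0.126·20.9) = 0.06044 m·K/W
ΣR = 0.003298 + 0.001042 + 0.5537 + 0.06044 = 0.6185 m·K/W
Q' = ΔT/ΣR = (213 °C − 22.1 °C)/0.6185 = 309 W/m

Q' = 309 W/m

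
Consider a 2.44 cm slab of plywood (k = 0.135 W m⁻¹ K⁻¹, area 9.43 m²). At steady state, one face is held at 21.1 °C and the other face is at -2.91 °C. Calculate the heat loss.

Q = 1250 W

Q = kA·ΔT/L = 0.135 × 9.43 × |21.1 °C − -2.91 °C| / 0.0244 = 1250 W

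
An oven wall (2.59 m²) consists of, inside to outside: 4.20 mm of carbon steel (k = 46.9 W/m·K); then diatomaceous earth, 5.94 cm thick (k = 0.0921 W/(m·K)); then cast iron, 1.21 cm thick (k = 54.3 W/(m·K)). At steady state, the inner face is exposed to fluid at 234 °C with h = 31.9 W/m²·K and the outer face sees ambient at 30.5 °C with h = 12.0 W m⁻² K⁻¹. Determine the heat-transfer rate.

Q = 694 W

Treat each layer as a resistance in series:
  R_conv,in = 1/(hA) = 1/(31.9·2.59) = 0.01210 K/W
  R_carbon steel = L/(kA) = 0.00420/(46.9·2.59) = 3.458×10^-5 K/W
  R_diatomaceous earth = L/(kA) = 0.0594/(0.0921·2.59) = 0.2490 K/W
  R_cast iron = L/(kA) = 0.0121/(54.3·2.59) = 8.604×10^-5 K/W
  R_conv,out = 1/(hA) = 1/(12.0·2.59) = 0.03218 K/W
ΣR = 0.01210 + 3.458×10^-5 + 0.2490 + 8.604×10^-5 + 0.03218 = 0.2934 K/W
Q = ΔT/ΣR = (234 °C − 30.5 °C)/0.2934 = 694 W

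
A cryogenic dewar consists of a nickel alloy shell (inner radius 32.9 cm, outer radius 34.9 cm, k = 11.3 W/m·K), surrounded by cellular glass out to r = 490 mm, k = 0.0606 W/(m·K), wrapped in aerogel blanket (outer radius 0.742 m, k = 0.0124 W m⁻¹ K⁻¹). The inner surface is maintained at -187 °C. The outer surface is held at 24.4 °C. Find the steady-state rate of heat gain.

Q = 38.2 W

Series thermal resistances, inner to outer:
  R_nickel alloy = (1/0.329 − 1/0.349)/(4πk) = 0.1742/(4π·11.3) = 0.001227 K/W
  R_cellular glass = (1/0.349 − 1/0.490)/(4πk) = 0.8245/(4π·0.0606) = 1.083 K/W
  R_aerogel blanket = (1/0.490 − 1/0.742)/(4πk) = 0.6931/(4π·0.0124) = 4.448 K/W
ΣR = 0.001227 + 1.083 + 4.448 = 5.532 K/W
Q = ΔT/ΣR = (-187 °C − 24.4 °C)/5.532 = -38.2 W
(Negative Q ⇒ heat flows inward; heat gain = 38.2 W.)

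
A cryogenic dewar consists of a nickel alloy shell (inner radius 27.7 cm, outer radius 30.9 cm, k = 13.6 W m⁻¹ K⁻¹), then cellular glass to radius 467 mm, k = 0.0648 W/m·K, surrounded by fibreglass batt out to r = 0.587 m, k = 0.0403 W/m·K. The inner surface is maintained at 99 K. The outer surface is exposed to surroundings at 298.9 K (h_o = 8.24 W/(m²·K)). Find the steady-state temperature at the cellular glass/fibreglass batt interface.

Treat each layer as a resistance in series:
  R_nickel alloy = (1/0.277 − 1/0.309)/(4πk) = 0.3739/(4π·13.6) = 0.002188 K/W
  R_cellular glass = (1/0.309 − 1/0.467)/(4πk) = 1.095/(4π·0.0648) = 1.345 K/W
  R_fibreglass batt = (1/0.467 − 1/0.587)/(4πk) = 0.4378/(4π·0.0403) = 0.8644 K/W
  R_conv,out = 1/(4πr²h) = 1/(4π·0.587²·8.24) = 0.02803 K/W
ΣR = 0.002188 + 1.345 + 0.8644 + 0.02803 = 2.240 K/W
Q = ΔT/ΣR = (99 K − 298.9 K)/2.240 = -89.24 W
From the inner boundary to the cellular glass/fibreglass batt interface, ΣR_partial = 1.347 K/W.
T_interface = T_in − Q·ΣR_partial = 99 K − (-89.24)(1.347) = 219.2 K

T = 219.2 K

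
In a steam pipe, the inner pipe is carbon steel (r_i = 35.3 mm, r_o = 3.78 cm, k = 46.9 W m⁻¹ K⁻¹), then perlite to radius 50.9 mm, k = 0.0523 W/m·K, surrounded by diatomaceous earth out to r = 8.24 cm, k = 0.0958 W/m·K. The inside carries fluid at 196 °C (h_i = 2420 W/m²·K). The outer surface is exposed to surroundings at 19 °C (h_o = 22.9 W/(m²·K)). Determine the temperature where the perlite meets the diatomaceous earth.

T = 106 °C

Series thermal resistances, inner to outer:
  R'_conv,in = 1/(2πr h) = 1/(2π·0.0353·2420) = 0.001863 m·K/W
  R'_carbon steel = ln(0.0378/0.0353)/(2πk) = 0.06843/(2π·46.9) = 2.322×10^-4 m·K/W
  R'_perlite = ln(0.0509/0.0378)/(2πk) = 0.2976/(2π·0.0523) = 0.9055 m·K/W
  R'_diatomaceous earth = ln(0.0824/0.0509)/(2πk) = 0.4817/(2π·0.0958) = 0.8003 m·K/W
  R'_conv,out = 1/(2πr h) = 1/(2π·0.0824·22.9) = 0.08434 m·K/W
ΣR = 0.001863 + 2.322×10^-4 + 0.9055 + 0.8003 + 0.08434 = 1.792 m·K/W
Q' = ΔT/ΣR = (196 °C − 19 °C)/1.792 = 98.77 W/m
From the inner boundary to the perlite/diatomaceous earth interface, ΣR_partial = 0.9076 m·K/W.
T_interface = T_in − Q'·ΣR_partial = 196 °C − (98.77)(0.9076) = 106 °C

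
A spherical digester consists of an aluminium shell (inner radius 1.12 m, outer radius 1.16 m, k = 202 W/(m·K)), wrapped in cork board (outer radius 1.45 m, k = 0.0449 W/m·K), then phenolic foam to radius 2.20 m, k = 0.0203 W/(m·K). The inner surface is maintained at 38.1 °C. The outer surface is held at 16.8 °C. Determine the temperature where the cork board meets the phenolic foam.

Series thermal resistances, inner to outer:
  R_aluminium = (1/1.12 − 1/1.16)/(4πk) = 0.03079/(4π·202) = 1.213×10^-5 K/W
  R_cork board = (1/1.16 − 1/1.45)/(4πk) = 0.1724/(4π·0.0449) = 0.3056 K/W
  R_phenolic foam = (1/1.45 − 1/2.20)/(4πk) = 0.2351/(4π·0.0203) = 0.9216 K/W
ΣR = 1.213×10^-5 + 0.3056 + 0.9216 = 1.227 K/W
Q = ΔT/ΣR = (38.1 °C − 16.8 °C)/1.227 = 17.36 W
From the inner boundary to the cork board/phenolic foam interface, ΣR_partial = 0.3056 K/W.
T_interface = T_in − Q·ΣR_partial = 38.1 °C − (17.36)(0.3056) = 32.8 °C

T = 32.8 °C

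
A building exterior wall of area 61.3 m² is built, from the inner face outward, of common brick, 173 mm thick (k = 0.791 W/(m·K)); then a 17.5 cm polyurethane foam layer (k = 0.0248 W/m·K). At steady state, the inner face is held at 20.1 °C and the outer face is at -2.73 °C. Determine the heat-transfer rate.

Q = 192 W

Treat each layer as a resistance in series:
  R_common brick = L/(kA) = 0.173/(0.791·61.3) = 0.003568 K/W
  R_polyurethane foam = L/(kA) = 0.175/(0.0248·61.3) = 0.1151 K/W
ΣR = 0.003568 + 0.1151 = 0.1187 K/W
Q = ΔT/ΣR = (20.1 °C − -2.73 °C)/0.1187 = 192 W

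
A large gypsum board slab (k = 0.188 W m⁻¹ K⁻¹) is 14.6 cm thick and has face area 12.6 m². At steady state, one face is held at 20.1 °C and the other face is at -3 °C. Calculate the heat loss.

Q = 375 W

Q = kA·ΔT/L = 0.188 × 12.6 × |20.1 °C − -3 °C| / 0.146 = 375 W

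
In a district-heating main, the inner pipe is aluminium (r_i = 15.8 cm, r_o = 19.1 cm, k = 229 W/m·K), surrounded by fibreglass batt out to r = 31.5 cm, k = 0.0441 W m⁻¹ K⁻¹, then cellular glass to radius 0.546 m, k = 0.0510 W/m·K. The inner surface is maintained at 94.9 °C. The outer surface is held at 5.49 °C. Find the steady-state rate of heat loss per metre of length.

Q' = 25.4 W/m

Series thermal resistances, inner to outer:
  R'_aluminium = ln(0.191/0.158)/(2πk) = 0.1897/(2π·229) = 1.318×10^-4 m·K/W
  R'_fibreglass batt = ln(0.315/0.191)/(2πk) = 0.5003/(2π·0.0441) = 1.806 m·K/W
  R'_cellular glass = ln(0.546/0.315)/(2πk) = 0.5500/(2π·0.0510) = 1.717 m·K/W
ΣR = 1.318×10^-4 + 1.806 + 1.717 = 3.523 m·K/W
Q' = ΔT/ΣR = (94.9 °C − 5.49 °C)/3.523 = 25.4 W/m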